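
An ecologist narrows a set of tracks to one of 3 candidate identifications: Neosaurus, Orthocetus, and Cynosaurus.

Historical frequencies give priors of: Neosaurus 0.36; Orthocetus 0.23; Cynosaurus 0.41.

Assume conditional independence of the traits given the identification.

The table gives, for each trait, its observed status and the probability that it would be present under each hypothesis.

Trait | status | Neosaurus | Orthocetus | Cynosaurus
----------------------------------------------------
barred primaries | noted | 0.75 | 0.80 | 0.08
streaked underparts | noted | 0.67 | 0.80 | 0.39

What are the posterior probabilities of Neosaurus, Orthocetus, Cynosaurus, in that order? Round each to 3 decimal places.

By Bayes' rule with conditional independence, the unnormalized weight for each hypothesis is prior × ∏ likelihoods:
  Neosaurus: 0.36 × 0.75 × 0.67 = 0.1809
  Orthocetus: 0.23 × 0.80 × 0.80 = 0.1472
  Cynosaurus: 0.41 × 0.08 × 0.39 = 0.012792
Marginal likelihood of the evidence = 0.34089.
P(Neosaurus | evidence) = 0.1809 / 0.34089 ≈ 0.531
P(Orthocetus | evidence) = 0.1472 / 0.34089 ≈ 0.432
P(Cynosaurus | evidence) = 0.012792 / 0.34089 ≈ 0.038

0.531, 0.432, 0.038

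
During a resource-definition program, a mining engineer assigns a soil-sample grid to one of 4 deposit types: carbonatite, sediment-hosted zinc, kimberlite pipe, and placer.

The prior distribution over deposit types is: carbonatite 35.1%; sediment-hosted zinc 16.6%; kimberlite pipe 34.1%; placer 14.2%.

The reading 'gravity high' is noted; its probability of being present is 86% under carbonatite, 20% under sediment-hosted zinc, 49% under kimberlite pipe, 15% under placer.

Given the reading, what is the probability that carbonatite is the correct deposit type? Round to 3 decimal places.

0.577

By Bayes' rule, the unnormalized weight for each hypothesis is prior × likelihood:
  carbonatite: 0.351 × 0.86 = 0.30186
  sediment-hosted zinc: 0.166 × 0.20 = 0.0332
  kimberlite pipe: 0.341 × 0.49 = 0.16709
  placer: 0.142 × 0.15 = 0.0213
The unnormalized weights sum to 0.52345.
P(carbonatite | evidence) = 0.30186 / 0.52345 ≈ 0.577.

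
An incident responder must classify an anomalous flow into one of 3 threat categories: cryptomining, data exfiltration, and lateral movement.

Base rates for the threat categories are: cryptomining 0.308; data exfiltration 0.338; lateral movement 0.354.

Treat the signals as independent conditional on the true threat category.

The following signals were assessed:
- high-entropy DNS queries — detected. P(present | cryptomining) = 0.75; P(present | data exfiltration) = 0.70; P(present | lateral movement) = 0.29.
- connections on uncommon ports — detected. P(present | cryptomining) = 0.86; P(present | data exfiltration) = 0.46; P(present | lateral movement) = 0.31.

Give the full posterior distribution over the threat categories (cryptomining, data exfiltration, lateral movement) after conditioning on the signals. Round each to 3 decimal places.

0.585, 0.321, 0.094

Multiply each prior by the joint likelihood of the signal pattern:
  cryptomining: 0.308 × 0.75 × 0.86 = 0.19866
  data exfiltration: 0.338 × 0.70 × 0.46 = 0.10884
  lateral movement: 0.354 × 0.29 × 0.31 = 0.031825
The unnormalized weights sum to 0.33932.
P(cryptomining | evidence) = 0.19866 / 0.33932 ≈ 0.585
P(data exfiltration | evidence) = 0.10884 / 0.33932 ≈ 0.321
P(lateral movement | evidence) = 0.031825 / 0.33932 ≈ 0.094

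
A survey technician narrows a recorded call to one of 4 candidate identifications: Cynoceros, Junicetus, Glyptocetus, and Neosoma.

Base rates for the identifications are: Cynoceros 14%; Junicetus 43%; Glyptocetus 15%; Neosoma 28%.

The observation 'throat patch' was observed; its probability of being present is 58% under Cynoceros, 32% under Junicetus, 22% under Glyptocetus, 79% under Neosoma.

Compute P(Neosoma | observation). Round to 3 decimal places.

0.468

For each hypothesis, the unnormalized posterior weight is prior × likelihood:
  Cynoceros: 0.14 × 0.58 = 0.0812
  Junicetus: 0.43 × 0.32 = 0.1376
  Glyptocetus: 0.15 × 0.22 = 0.033
  Neosoma: 0.28 × 0.79 = 0.2212
Normalizing constant Z = 0.0812 + 0.1376 + 0.033 + 0.2212 = 0.473.
P(Neosoma | evidence) = 0.2212 / 0.473 ≈ 0.468.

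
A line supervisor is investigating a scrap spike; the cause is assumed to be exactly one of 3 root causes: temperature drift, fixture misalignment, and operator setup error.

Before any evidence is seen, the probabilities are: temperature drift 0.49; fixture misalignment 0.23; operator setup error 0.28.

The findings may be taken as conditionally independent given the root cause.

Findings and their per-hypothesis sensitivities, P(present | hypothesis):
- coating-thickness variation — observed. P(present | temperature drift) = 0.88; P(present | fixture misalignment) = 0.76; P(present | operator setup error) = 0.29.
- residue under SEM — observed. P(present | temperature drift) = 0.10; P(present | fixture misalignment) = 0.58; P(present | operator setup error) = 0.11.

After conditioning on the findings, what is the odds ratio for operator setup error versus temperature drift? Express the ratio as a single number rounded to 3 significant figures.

Unnormalized posterior weight (prior times the finding likelihoods) for each of the two hypotheses:
  operator setup error: 0.28 × 0.29 × 0.11 = 0.008932
  temperature drift: 0.49 × 0.88 × 0.10 = 0.04312
Odds(operator setup error : temperature drift) = 0.008932 / 0.04312 ≈ 0.207.

0.207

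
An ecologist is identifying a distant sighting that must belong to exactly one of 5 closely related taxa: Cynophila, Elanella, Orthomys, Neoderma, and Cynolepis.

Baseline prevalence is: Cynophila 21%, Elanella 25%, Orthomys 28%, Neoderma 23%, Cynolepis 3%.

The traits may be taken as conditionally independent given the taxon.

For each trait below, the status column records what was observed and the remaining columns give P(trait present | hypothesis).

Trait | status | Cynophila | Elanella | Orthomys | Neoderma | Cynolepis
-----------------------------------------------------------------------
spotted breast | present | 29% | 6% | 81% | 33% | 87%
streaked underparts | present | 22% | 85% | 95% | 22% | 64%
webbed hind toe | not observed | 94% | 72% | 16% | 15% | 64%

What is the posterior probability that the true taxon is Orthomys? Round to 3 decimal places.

For each hypothesis, the unnormalized posterior weight is prior × product of the trait likelihoods (using 1 − P(present | H) for each absent trait):
  Cynophila: 0.21 × 0.29 × 0.22 × (1 − 0.94) = 0.00080388
  Elanella: 0.25 × 0.06 × 0.85 × (1 − 0.72) = 0.00357
  Orthomys: 0.28 × 0.81 × 0.95 × (1 − 0.16) = 0.18099
  Neoderma: 0.23 × 0.33 × 0.22 × (1 − 0.15) = 0.014193
  Cynolepis: 0.03 × 0.87 × 0.64 × (1 − 0.64) = 0.0060134
Normalizing constant Z = 0.00080388 + 0.00357 + 0.18099 + 0.014193 + 0.0060134 = 0.20557.
P(Orthomys | evidence) = 0.18099 / 0.20557 ≈ 0.880.

0.880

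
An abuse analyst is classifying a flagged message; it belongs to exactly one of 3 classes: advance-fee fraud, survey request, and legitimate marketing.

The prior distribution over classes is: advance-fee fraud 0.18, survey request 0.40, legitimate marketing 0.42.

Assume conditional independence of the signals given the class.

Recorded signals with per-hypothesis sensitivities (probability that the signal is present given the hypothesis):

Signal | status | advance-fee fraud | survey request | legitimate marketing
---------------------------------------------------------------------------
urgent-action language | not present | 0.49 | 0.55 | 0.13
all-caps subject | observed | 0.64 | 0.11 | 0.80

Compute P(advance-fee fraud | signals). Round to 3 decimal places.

Multiply each prior by the joint likelihood of the signal pattern (using 1 − P(present | H) for each absent signal):
  advance-fee fraud: 0.18 × (1 − 0.49) × 0.64 = 0.058752
  survey request: 0.40 × (1 − 0.55) × 0.11 = 0.0198
  legitimate marketing: 0.42 × (1 − 0.13) × 0.80 = 0.29232
Normalizing constant Z = 0.058752 + 0.0198 + 0.29232 = 0.37087.
P(advance-fee fraud | evidence) = 0.058752 / 0.37087 ≈ 0.158.

0.158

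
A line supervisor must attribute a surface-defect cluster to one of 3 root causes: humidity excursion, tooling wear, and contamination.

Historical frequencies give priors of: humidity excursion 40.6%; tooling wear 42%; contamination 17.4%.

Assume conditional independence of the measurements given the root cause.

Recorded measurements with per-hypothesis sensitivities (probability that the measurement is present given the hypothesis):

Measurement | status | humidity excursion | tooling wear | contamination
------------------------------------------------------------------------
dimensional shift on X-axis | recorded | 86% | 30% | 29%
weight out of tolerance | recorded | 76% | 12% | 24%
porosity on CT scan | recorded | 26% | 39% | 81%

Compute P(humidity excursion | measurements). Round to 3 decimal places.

For each hypothesis, the unnormalized posterior weight is prior × product of the measurement likelihoods:
  humidity excursion: 0.406 × 0.86 × 0.76 × 0.26 = 0.068994
  tooling wear: 0.420 × 0.30 × 0.12 × 0.39 = 0.0058968
  contamination: 0.174 × 0.29 × 0.24 × 0.81 = 0.0098094
Normalizing constant Z = 0.068994 + 0.0058968 + 0.0098094 = 0.0847.
P(humidity excursion | evidence) = 0.068994 / 0.0847 ≈ 0.815.

0.815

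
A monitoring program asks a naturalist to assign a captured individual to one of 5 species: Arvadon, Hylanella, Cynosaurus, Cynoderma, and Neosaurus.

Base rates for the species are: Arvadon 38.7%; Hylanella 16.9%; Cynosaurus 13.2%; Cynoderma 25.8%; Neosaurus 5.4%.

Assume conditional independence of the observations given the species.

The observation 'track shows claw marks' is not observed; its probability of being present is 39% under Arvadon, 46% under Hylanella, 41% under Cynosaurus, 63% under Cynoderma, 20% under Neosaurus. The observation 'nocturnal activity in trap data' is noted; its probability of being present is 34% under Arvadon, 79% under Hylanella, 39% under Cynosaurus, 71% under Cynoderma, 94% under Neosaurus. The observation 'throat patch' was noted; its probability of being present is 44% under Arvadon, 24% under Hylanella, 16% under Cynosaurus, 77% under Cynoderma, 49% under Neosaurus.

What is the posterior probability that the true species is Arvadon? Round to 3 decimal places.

For each hypothesis, the unnormalized posterior weight is prior × product of the observation likelihoods (using 1 − P(present | H) for each absent observation):
  Arvadon: 0.387 × (1 − 0.39) × 0.34 × 0.44 = 0.035316
  Hylanella: 0.169 × (1 − 0.46) × 0.79 × 0.24 = 0.017303
  Cynosaurus: 0.132 × (1 − 0.41) × 0.39 × 0.16 = 0.0048597
  Cynoderma: 0.258 × (1 − 0.63) × 0.71 × 0.77 = 0.052188
  Neosaurus: 0.054 × (1 − 0.20) × 0.94 × 0.49 = 0.019898
The unnormalized weights sum to 0.12956.
P(Arvadon | evidence) = 0.035316 / 0.12956 ≈ 0.273.

0.273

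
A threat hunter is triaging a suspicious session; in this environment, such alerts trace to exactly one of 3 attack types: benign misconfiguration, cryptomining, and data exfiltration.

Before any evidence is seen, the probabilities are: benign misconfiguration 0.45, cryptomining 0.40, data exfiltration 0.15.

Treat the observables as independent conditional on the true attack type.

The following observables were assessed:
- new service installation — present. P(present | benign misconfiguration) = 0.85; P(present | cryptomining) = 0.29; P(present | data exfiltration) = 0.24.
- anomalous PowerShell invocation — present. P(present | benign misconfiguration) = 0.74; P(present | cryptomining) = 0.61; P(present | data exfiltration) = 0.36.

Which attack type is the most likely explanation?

benign misconfiguration

Multiply each prior by the joint likelihood of the observable pattern:
  benign misconfiguration: 0.45 × 0.85 × 0.74 = 0.28305
  cryptomining: 0.40 × 0.29 × 0.61 = 0.07076
  data exfiltration: 0.15 × 0.24 × 0.36 = 0.01296
Normalizing constant Z = 0.28305 + 0.07076 + 0.01296 = 0.36677.
P(benign misconfiguration | evidence) ≈ 0.28305 / 0.36677 ≈ 0.772
P(cryptomining | evidence) ≈ 0.07076 / 0.36677 ≈ 0.193
P(data exfiltration | evidence) ≈ 0.01296 / 0.36677 ≈ 0.035
The largest is 0.772, so benign misconfiguration is most probable.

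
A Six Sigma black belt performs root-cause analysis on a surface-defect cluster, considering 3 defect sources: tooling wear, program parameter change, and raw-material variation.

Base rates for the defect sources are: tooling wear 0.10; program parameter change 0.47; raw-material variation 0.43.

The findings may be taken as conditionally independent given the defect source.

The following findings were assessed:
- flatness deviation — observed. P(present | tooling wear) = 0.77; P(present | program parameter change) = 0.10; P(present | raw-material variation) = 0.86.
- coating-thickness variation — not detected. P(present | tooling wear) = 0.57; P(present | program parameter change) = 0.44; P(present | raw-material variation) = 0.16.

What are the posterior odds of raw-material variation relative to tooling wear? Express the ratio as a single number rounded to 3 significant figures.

9.38

The normalizing constant cancels in an odds ratio, so compute prior × likelihood for the two hypotheses only (using 1 − P(present | H) for each absent finding):
  raw-material variation: 0.43 × 0.86 × (1 − 0.16) = 0.31063
  tooling wear: 0.10 × 0.77 × (1 − 0.57) = 0.03311
Odds(raw-material variation : tooling wear) = 0.31063 / 0.03311 ≈ 9.38.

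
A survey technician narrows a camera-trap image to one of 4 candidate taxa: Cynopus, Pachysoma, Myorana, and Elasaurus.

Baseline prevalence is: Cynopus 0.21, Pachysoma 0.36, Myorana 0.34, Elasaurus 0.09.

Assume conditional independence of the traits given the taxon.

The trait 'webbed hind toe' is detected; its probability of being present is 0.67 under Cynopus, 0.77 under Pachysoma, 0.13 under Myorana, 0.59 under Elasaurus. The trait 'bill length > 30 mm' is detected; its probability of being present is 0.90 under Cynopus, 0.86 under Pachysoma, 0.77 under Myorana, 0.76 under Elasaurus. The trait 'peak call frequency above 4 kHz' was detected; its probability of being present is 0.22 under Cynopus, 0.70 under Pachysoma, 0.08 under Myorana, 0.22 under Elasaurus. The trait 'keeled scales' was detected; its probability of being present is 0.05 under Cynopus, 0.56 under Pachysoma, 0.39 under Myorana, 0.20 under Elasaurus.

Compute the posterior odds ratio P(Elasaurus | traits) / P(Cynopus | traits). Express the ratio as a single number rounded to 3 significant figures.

Posterior odds equal prior odds times the likelihood ratio; only the two competing hypotheses matter.
  Elasaurus: 0.09 × 0.59 × 0.76 × 0.22 × 0.20 = 0.0017757
  Cynopus: 0.21 × 0.67 × 0.90 × 0.22 × 0.05 = 0.0013929
Odds(Elasaurus : Cynopus) = 0.0017757 / 0.0013929 ≈ 1.27.

1.27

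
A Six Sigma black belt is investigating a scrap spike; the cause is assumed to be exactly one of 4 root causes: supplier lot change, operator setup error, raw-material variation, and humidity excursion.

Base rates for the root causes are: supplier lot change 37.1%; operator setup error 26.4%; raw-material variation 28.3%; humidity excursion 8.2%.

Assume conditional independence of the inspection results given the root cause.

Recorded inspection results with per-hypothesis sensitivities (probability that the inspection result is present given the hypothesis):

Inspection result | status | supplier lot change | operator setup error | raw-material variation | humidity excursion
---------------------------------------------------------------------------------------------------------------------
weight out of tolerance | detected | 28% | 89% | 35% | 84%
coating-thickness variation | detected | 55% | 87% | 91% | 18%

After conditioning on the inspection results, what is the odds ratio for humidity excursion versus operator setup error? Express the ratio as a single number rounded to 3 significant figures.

Unnormalized posterior weight (prior times the inspection result likelihoods) for each of the two hypotheses:
  humidity excursion: 0.082 × 0.84 × 0.18 = 0.012398
  operator setup error: 0.264 × 0.89 × 0.87 = 0.20442
Odds(humidity excursion : operator setup error) = 0.012398 / 0.20442 ≈ 0.0607.

0.0607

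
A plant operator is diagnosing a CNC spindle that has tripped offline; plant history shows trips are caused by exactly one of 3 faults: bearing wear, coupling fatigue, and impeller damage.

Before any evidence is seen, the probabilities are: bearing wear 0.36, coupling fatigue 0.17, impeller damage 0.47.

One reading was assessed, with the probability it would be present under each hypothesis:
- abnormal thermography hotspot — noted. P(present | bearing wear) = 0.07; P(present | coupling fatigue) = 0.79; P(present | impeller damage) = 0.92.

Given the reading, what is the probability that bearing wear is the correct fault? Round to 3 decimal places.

0.043

Multiply each prior by the likelihood of the reading:
  bearing wear: 0.36 × 0.07 = 0.0252
  coupling fatigue: 0.17 × 0.79 = 0.1343
  impeller damage: 0.47 × 0.92 = 0.4324
Normalizing constant Z = 0.0252 + 0.1343 + 0.4324 = 0.5919.
P(bearing wear | evidence) = 0.0252 / 0.5919 ≈ 0.043.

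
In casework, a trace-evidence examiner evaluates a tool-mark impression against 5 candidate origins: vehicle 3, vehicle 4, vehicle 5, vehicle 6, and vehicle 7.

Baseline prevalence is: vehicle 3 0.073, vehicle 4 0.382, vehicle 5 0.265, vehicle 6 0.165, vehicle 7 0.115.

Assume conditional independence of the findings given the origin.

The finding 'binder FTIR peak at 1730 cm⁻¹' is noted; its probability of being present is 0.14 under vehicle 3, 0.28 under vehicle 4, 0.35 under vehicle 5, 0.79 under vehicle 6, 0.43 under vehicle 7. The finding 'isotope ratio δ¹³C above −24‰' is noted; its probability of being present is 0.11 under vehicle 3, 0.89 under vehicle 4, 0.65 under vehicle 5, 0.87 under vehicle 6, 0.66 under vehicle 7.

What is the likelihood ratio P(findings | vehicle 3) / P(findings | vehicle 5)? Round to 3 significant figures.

Joint likelihood of the evidence pattern under each hypothesis:
  vehicle 3: 0.14 × 0.11 = 0.0154
  vehicle 5: 0.35 × 0.65 = 0.2275
Bayes factor = 0.0154 / 0.2275 ≈ 0.0677

0.0677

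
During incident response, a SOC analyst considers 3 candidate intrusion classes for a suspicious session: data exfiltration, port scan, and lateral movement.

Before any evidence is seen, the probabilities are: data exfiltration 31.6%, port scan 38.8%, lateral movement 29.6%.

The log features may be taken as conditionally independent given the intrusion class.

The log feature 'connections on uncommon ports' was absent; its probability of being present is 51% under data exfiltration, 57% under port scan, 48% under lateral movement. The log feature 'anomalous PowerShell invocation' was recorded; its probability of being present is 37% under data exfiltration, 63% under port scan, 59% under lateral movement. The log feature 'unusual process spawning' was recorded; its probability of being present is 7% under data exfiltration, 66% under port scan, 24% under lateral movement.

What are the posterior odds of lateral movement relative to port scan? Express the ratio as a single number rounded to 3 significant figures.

0.314

Unnormalized posterior weight (prior times the log feature likelihoods) for each of the two hypotheses (using 1 − P(present | H) for each absent log feature):
  lateral movement: 0.296 × (1 − 0.48) × 0.59 × 0.24 = 0.021795
  port scan: 0.388 × (1 − 0.57) × 0.63 × 0.66 = 0.069372
Odds(lateral movement : port scan) = 0.021795 / 0.069372 ≈ 0.314.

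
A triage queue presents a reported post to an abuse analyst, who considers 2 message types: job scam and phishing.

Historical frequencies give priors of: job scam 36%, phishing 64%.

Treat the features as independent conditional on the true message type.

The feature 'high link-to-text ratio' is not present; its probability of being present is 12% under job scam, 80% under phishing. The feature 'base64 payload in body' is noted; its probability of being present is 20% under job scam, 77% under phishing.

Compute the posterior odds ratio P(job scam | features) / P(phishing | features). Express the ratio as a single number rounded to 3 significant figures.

Posterior odds equal prior odds times the likelihood ratio; only the two competing hypotheses matter (using 1 − P(present | H) for each absent feature).
  job scam: 0.36 × (1 − 0.12) × 0.20 = 0.06336
  phishing: 0.64 × (1 − 0.80) × 0.77 = 0.09856
Odds(job scam : phishing) = 0.06336 / 0.09856 ≈ 0.643.

0.643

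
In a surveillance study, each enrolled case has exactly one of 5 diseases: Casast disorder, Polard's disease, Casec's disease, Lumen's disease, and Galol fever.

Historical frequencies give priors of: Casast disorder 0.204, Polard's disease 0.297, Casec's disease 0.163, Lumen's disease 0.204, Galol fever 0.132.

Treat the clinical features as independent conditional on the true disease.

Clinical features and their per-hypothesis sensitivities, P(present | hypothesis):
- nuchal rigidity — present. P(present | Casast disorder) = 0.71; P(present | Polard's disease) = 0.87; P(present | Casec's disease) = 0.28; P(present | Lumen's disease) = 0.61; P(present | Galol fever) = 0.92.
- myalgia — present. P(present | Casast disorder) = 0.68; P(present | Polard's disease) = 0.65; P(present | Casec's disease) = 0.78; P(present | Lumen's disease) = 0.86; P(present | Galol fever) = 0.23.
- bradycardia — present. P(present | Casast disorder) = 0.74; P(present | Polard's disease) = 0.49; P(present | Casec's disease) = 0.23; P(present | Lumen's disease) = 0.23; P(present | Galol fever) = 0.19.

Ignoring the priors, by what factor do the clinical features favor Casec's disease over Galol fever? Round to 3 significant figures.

The Bayes factor is the ratio of the joint likelihoods of the clinical feature pattern under the two hypotheses.
  Casec's disease: 0.28 × 0.78 × 0.23 = 0.050232
  Galol fever: 0.92 × 0.23 × 0.19 = 0.040204
Bayes factor = 0.050232 / 0.040204 ≈ 1.25

1.25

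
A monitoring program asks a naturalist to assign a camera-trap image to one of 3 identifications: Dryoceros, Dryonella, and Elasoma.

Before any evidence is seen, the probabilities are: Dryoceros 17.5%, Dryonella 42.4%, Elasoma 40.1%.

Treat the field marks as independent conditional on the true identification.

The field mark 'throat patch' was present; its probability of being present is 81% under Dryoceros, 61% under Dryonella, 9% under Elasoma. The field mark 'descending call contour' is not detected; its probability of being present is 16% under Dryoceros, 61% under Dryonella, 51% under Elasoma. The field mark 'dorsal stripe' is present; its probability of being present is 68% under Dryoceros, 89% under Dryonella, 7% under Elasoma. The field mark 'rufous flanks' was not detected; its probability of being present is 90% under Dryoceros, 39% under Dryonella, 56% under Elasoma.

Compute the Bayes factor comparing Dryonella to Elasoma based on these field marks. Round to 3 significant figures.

95.1

Take the product of per-field mark likelihoods under each hypothesis (using 1 − P(present | H) for each absent field mark), then divide.
  Dryonella: 0.61 × (1 − 0.61) × 0.89 × (1 − 0.39) = 0.12916
  Elasoma: 0.09 × (1 − 0.51) × 0.07 × (1 − 0.56) = 0.0013583
Bayes factor = 0.12916 / 0.0013583 ≈ 95.1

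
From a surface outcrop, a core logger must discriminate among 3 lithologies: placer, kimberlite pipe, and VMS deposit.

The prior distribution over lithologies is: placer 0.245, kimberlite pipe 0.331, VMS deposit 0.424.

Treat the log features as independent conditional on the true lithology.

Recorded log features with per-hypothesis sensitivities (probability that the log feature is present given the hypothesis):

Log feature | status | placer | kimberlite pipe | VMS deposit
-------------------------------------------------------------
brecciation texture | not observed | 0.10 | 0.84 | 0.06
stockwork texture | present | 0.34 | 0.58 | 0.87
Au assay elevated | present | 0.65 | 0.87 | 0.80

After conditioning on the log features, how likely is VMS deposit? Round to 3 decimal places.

0.786

For each hypothesis, the unnormalized posterior weight is prior × product of the log feature likelihoods (using 1 − P(present | H) for each absent log feature):
  placer: 0.245 × (1 − 0.10) × 0.34 × 0.65 = 0.048731
  kimberlite pipe: 0.331 × (1 − 0.84) × 0.58 × 0.87 = 0.026724
  VMS deposit: 0.424 × (1 − 0.06) × 0.87 × 0.80 = 0.2774
Marginal likelihood of the evidence = 0.35285.
P(VMS deposit | evidence) = 0.2774 / 0.35285 ≈ 0.786.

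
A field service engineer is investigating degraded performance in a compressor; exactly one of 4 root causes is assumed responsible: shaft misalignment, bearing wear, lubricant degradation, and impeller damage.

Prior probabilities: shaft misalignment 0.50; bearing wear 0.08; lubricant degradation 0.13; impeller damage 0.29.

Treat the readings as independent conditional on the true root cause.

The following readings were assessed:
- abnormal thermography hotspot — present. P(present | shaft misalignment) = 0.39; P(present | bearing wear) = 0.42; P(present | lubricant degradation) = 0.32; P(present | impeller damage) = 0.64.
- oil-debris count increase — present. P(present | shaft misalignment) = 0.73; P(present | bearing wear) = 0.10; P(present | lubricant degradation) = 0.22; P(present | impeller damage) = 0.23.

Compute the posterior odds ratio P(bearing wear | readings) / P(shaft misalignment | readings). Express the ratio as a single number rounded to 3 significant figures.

0.0236

The normalizing constant cancels in an odds ratio, so compute prior × likelihood for the two hypotheses only:
  bearing wear: 0.08 × 0.42 × 0.10 = 0.00336
  shaft misalignment: 0.50 × 0.39 × 0.73 = 0.14235
Posterior odds = 0.00336 / 0.14235 ≈ 0.0236.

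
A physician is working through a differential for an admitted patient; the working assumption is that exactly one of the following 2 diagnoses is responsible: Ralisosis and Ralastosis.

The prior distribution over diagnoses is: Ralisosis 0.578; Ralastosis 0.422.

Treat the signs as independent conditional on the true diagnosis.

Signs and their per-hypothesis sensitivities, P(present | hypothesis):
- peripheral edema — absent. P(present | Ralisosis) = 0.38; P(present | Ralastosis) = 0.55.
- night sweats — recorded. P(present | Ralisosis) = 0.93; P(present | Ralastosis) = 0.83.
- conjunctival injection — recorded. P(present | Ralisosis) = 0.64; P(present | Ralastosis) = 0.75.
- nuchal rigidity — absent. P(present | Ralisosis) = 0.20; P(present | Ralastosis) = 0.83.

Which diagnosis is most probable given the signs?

By Bayes' rule with conditional independence, the unnormalized weight for each hypothesis is prior × ∏ likelihoods (using 1 − P(present | H) for each absent sign):
  Ralisosis: 0.578 × (1 − 0.38) × 0.93 × 0.64 × (1 − 0.20) = 0.17064
  Ralastosis: 0.422 × (1 − 0.55) × 0.83 × 0.75 × (1 − 0.83) = 0.020096
The unnormalized weights sum to 0.19073.
P(Ralisosis | evidence) ≈ 0.17064 / 0.19073 ≈ 0.895
P(Ralastosis | evidence) ≈ 0.020096 / 0.19073 ≈ 0.105
The largest is 0.895, so Ralisosis is most probable.

Ralisosis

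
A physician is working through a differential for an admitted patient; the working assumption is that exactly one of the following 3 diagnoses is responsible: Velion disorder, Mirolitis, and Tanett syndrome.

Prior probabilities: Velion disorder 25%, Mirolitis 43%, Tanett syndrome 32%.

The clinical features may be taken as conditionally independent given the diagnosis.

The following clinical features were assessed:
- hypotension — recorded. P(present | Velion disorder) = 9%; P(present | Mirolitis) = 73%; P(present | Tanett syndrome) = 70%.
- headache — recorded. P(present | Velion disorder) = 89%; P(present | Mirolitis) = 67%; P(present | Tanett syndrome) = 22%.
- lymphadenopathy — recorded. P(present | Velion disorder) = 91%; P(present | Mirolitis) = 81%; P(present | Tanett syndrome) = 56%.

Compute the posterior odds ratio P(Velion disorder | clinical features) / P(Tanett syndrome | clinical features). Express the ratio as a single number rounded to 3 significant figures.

0.660

The normalizing constant cancels in an odds ratio, so compute prior × likelihood for the two hypotheses only:
  Velion disorder: 0.25 × 0.09 × 0.89 × 0.91 = 0.018223
  Tanett syndrome: 0.32 × 0.70 × 0.22 × 0.56 = 0.027597
Posterior odds = 0.018223 / 0.027597 ≈ 0.660.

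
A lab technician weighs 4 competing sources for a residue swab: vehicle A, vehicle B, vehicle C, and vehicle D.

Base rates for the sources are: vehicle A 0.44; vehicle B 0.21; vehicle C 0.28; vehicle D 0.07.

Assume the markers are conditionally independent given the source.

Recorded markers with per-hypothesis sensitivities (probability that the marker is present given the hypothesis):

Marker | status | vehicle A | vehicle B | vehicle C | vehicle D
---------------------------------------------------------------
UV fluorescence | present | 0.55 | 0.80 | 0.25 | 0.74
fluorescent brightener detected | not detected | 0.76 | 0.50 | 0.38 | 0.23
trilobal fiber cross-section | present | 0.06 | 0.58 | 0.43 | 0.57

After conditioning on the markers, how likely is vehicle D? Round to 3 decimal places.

0.243

For each hypothesis, the unnormalized posterior weight is prior × product of the marker likelihoods (using 1 − P(present | H) for each absent marker):
  vehicle A: 0.44 × 0.55 × (1 − 0.76) × 0.06 = 0.0034848
  vehicle B: 0.21 × 0.80 × (1 − 0.50) × 0.58 = 0.04872
  vehicle C: 0.28 × 0.25 × (1 − 0.38) × 0.43 = 0.018662
  vehicle D: 0.07 × 0.74 × (1 − 0.23) × 0.57 = 0.022735
The unnormalized weights sum to 0.093602.
P(vehicle D | evidence) = 0.022735 / 0.093602 ≈ 0.243.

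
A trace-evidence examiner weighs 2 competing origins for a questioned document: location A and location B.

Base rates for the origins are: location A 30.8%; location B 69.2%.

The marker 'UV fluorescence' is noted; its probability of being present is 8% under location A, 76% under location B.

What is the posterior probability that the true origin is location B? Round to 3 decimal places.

For each hypothesis, the unnormalized posterior weight is prior × likelihood:
  location A: 0.308 × 0.08 = 0.02464
  location B: 0.692 × 0.76 = 0.52592
Normalizing constant Z = 0.02464 + 0.52592 = 0.55056.
P(location B | evidence) = 0.52592 / 0.55056 ≈ 0.955.

0.955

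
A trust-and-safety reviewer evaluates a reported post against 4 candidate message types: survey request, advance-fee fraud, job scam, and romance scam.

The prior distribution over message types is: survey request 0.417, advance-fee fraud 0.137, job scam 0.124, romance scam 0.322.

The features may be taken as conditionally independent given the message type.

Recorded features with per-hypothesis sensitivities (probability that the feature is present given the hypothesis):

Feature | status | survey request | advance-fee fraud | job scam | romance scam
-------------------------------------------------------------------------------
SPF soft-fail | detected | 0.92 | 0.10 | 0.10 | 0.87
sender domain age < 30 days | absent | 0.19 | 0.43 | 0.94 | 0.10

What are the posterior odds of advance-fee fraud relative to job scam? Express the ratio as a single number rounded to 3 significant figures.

10.5

Unnormalized posterior weight (prior times the feature likelihoods) for each of the two hypotheses (using 1 − P(present | H) for each absent feature):
  advance-fee fraud: 0.137 × 0.10 × (1 − 0.43) = 0.007809
  job scam: 0.124 × 0.10 × (1 − 0.94) = 0.000744
Posterior odds = 0.007809 / 0.000744 ≈ 10.5.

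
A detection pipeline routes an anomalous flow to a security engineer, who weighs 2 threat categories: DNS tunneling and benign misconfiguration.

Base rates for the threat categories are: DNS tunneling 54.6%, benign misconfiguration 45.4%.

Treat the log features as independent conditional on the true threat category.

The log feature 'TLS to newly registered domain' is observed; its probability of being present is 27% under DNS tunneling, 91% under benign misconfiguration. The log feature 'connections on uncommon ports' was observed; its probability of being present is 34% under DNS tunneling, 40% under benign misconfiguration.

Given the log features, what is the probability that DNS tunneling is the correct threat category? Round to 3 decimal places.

0.233

For each hypothesis, the unnormalized posterior weight is prior × product of the log feature likelihoods:
  DNS tunneling: 0.546 × 0.27 × 0.34 = 0.050123
  benign misconfiguration: 0.454 × 0.91 × 0.40 = 0.16526
Marginal likelihood of the evidence = 0.21538.
P(DNS tunneling | evidence) = 0.050123 / 0.21538 ≈ 0.233.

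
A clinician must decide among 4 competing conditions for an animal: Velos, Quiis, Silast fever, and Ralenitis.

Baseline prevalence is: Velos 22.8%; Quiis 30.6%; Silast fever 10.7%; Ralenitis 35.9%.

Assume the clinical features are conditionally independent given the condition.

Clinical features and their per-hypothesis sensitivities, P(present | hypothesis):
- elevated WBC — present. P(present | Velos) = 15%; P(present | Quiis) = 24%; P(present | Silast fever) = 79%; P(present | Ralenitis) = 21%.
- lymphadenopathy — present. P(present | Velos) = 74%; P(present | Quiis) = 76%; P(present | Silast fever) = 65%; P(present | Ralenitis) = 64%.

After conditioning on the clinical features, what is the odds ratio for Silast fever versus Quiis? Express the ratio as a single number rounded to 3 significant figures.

0.984

Unnormalized posterior weight (prior times the clinical feature likelihoods) for each of the two hypotheses:
  Silast fever: 0.107 × 0.79 × 0.65 = 0.054945
  Quiis: 0.306 × 0.24 × 0.76 = 0.055814
Posterior odds = 0.054945 / 0.055814 ≈ 0.984.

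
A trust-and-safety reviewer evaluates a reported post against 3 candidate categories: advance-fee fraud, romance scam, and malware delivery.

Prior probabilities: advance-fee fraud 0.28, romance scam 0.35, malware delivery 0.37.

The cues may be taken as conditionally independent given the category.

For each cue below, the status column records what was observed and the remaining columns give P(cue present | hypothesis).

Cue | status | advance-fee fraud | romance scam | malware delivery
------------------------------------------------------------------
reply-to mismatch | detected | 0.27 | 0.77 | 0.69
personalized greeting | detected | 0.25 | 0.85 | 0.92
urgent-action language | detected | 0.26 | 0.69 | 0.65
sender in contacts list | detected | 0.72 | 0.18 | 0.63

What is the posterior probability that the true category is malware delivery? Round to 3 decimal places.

By Bayes' rule with conditional independence, the unnormalized weight for each hypothesis is prior × ∏ likelihoods:
  advance-fee fraud: 0.28 × 0.27 × 0.25 × 0.26 × 0.72 = 0.0035381
  romance scam: 0.35 × 0.77 × 0.85 × 0.69 × 0.18 = 0.028451
  malware delivery: 0.37 × 0.69 × 0.92 × 0.65 × 0.63 = 0.096182
Normalizing constant Z = 0.0035381 + 0.028451 + 0.096182 = 0.12817.
P(malware delivery | evidence) = 0.096182 / 0.12817 ≈ 0.750.

0.750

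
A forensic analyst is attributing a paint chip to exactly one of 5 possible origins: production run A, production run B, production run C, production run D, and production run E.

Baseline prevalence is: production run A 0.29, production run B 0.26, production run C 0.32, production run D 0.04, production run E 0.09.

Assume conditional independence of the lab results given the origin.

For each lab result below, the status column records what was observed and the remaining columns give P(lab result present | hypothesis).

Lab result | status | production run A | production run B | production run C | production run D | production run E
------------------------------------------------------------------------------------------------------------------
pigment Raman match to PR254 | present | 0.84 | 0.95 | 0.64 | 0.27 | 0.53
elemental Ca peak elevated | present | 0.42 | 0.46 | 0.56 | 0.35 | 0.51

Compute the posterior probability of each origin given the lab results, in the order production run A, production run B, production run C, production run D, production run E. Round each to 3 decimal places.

Multiply each prior by the joint likelihood of the lab result pattern:
  production run A: 0.29 × 0.84 × 0.42 = 0.10231
  production run B: 0.26 × 0.95 × 0.46 = 0.11362
  production run C: 0.32 × 0.64 × 0.56 = 0.11469
  production run D: 0.04 × 0.27 × 0.35 = 0.00378
  production run E: 0.09 × 0.53 × 0.51 = 0.024327
Normalizing constant Z = 0.10231 + 0.11362 + 0.11469 + 0.00378 + 0.024327 = 0.35873.
P(production run A | evidence) = 0.10231 / 0.35873 ≈ 0.285
P(production run B | evidence) = 0.11362 / 0.35873 ≈ 0.317
P(production run C | evidence) = 0.11469 / 0.35873 ≈ 0.320
P(production run D | evidence) = 0.00378 / 0.35873 ≈ 0.011
P(production run E | evidence) = 0.024327 / 0.35873 ≈ 0.068

0.285, 0.317, 0.320, 0.011, 0.068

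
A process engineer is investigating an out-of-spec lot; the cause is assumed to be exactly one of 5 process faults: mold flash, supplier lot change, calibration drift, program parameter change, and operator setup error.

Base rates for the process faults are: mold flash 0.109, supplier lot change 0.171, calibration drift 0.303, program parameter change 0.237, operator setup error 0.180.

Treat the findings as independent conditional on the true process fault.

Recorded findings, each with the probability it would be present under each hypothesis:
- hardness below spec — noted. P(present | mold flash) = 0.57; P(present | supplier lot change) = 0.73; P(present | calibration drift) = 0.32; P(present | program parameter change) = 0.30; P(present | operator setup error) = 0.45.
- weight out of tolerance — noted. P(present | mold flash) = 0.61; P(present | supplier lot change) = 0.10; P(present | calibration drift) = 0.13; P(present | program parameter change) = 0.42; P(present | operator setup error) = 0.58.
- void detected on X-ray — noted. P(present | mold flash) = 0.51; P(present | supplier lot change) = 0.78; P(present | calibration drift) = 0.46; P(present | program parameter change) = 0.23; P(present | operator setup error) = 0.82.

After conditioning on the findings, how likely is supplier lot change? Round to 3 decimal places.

0.121

For each hypothesis, the unnormalized posterior weight is prior × product of the finding likelihoods:
  mold flash: 0.109 × 0.57 × 0.61 × 0.51 = 0.019329
  supplier lot change: 0.171 × 0.73 × 0.10 × 0.78 = 0.0097367
  calibration drift: 0.303 × 0.32 × 0.13 × 0.46 = 0.0057982
  program parameter change: 0.237 × 0.30 × 0.42 × 0.23 = 0.0068683
  operator setup error: 0.180 × 0.45 × 0.58 × 0.82 = 0.038524
Normalizing constant Z = 0.019329 + 0.0097367 + 0.0057982 + 0.0068683 + 0.038524 = 0.080255.
P(supplier lot change | evidence) = 0.0097367 / 0.080255 ≈ 0.121.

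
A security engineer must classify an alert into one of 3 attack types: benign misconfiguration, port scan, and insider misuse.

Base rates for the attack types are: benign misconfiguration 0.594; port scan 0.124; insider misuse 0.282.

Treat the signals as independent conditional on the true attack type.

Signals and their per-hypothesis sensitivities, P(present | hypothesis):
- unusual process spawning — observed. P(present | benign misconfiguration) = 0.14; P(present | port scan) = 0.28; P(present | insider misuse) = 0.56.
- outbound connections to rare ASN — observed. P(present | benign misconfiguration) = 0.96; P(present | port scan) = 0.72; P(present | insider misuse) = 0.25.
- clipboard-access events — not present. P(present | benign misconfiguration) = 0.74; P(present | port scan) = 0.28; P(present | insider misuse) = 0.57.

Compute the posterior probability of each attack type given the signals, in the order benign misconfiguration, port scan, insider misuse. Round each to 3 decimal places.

Multiply each prior by the joint likelihood of the signal pattern (using 1 − P(present | H) for each absent signal):
  benign misconfiguration: 0.594 × 0.14 × 0.96 × (1 − 0.74) = 0.020757
  port scan: 0.124 × 0.28 × 0.72 × (1 − 0.28) = 0.017999
  insider misuse: 0.282 × 0.56 × 0.25 × (1 − 0.57) = 0.016976
Normalizing constant Z = 0.020757 + 0.017999 + 0.016976 = 0.055732.
P(benign misconfiguration | evidence) = 0.020757 / 0.055732 ≈ 0.372
P(port scan | evidence) = 0.017999 / 0.055732 ≈ 0.323
P(insider misuse | evidence) = 0.016976 / 0.055732 ≈ 0.305

0.372, 0.323, 0.305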